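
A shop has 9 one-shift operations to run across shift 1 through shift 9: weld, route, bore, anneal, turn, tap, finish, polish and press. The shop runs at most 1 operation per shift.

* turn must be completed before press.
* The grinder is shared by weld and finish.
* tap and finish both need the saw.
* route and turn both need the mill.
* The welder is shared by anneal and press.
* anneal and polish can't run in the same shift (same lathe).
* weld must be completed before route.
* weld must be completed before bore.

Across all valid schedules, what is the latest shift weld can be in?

Downstream work caps weld at shift 8.
weld at shift 7 is achievable: route in shift 8, tap in shift 4, weld in shift 7, finish in shift 5, anneal in shift 3, polish in shift 6, press in shift 2, turn in shift 1, bore in shift 9.
Nothing later works — the conflict and capacity constraints rule out every shift after shift 7.

shift 7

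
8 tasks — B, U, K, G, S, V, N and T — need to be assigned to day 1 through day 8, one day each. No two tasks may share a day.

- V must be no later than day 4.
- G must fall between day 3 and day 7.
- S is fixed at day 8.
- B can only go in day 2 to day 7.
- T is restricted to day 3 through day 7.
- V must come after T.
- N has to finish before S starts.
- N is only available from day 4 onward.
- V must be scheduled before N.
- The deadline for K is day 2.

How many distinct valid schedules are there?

18

Splitting on B: it can be day 2 (6), day 5 (4), day 6 (4), day 7 (4). Listing each branch's schedules as (U, K, G, S, V, N, T) by day number:
B=day 2: (5,1,6,8,4,7,3) (5,1,7,8,4,6,3) (6,1,5,8,4,7,3) (6,1,7,8,4,5,3) (7,1,5,8,4,6,3) (7,1,6,8,4,5,3) — 6.
B=day 5: (1,2,6,8,4,7,3) (1,2,7,8,4,6,3) (2,1,6,8,4,7,3) (2,1,7,8,4,6,3) — 4.
B=day 6: (1,2,5,8,4,7,3) (1,2,7,8,4,5,3) (2,1,5,8,4,7,3) (2,1,7,8,4,5,3) — 4.
B=day 7: (1,2,5,8,4,6,3) (1,2,6,8,4,5,3) (2,1,5,8,4,6,3) (2,1,6,8,4,5,3) — 4.
Summing: 6 + 4 + 4 + 4 = 18.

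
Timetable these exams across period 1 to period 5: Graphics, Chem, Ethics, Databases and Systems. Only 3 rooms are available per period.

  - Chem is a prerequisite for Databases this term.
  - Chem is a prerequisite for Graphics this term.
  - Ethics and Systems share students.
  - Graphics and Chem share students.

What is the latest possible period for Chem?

Downstream work caps Chem at period 4.
Chem at period 4 is achievable: Chem -> period 4; Systems -> period 2; Ethics -> period 1; Databases -> period 5; Graphics -> period 5.

period 4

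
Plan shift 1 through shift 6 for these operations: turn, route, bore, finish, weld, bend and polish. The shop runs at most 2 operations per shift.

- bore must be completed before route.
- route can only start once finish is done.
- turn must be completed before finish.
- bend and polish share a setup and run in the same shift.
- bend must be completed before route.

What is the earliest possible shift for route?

shift 4

Precedence pushes route to at least shift 3.
route at shift 4 is achievable: polish=shift 3, weld=shift 2, turn=shift 1, bore=shift 1, route=shift 4, finish=shift 2, bend=shift 3.
Nothing earlier works — the capacity limit rule out every shift before shift 4.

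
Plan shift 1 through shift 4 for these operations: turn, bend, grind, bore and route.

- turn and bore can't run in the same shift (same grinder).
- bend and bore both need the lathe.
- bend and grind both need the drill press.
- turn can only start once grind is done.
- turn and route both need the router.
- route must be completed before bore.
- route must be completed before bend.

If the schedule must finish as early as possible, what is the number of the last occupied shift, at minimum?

shift 3

The precedence chain requires at least 2 distinct shifts.
Could 2 shifts be enough, i.e. nothing placed later than shift 2? No: bore must come after route (at shift 1 or later) → {shift 2}; route must come before bore (at shift 2 or earlier) → {shift 1}; bend must come after route (at shift 1 or later) → {shift 2}; bore can't share with bend (shift 2) → nothing is left.
So 2 shifts is not enough.
3 works (last occupied shift: shift 3): for example route=shift 1; grind=shift 1; turn=shift 2; bore=shift 3; bend=shift 2.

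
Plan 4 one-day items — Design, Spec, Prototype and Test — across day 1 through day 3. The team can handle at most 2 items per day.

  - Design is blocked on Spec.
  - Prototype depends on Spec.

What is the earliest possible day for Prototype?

Precedence pushes Prototype to at least day 2.
Prototype at day 2 is achievable: Design in day 2; Test in day 1; Prototype in day 2; Spec in day 1.

day 2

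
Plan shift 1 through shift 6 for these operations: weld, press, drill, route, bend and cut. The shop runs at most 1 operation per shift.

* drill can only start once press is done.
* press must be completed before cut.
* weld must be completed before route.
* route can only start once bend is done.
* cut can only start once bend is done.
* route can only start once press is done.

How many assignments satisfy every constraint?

57

Splitting on weld: it can be shift 1 (14), shift 2 (14), shift 3 (14), shift 4 (10), shift 5 (5). Listing each branch's schedules as (press, drill, route, bend, cut) by shift number:
weld=shift 1: (2,3,5,4,6) (2,3,6,4,5) (2,4,5,3,6) (2,4,6,3,5) (2,5,4,3,6) (2,5,6,3,4) (2,6,4,3,5) (2,6,5,3,4) (3,4,5,2,6) (3,4,6,2,5) (3,5,4,2,6) (3,5,6,2,4) (3,6,4,2,5) (3,6,5,2,4) — 14.
weld=shift 2: (1,3,5,4,6) (1,3,6,4,5) (1,4,5,3,6) (1,4,6,3,5) (1,5,4,3,6) (1,5,6,3,4) (1,6,4,3,5) (1,6,5,3,4) (3,4,5,1,6) (3,4,6,1,5) (3,5,4,1,6) (3,5,6,1,4) (3,6,4,1,5) (3,6,5,1,4) — 14.
weld=shift 3: (1,2,5,4,6) (1,2,6,4,5) (1,4,5,2,6) (1,4,6,2,5) (1,5,4,2,6) (1,5,6,2,4) (1,6,4,2,5) (1,6,5,2,4) (2,4,5,1,6) (2,4,6,1,5) (2,5,4,1,6) (2,5,6,1,4) (2,6,4,1,5) (2,6,5,1,4) — 14.
weld=shift 4: (1,2,5,3,6) (1,2,6,3,5) (1,3,5,2,6) (1,3,6,2,5) (1,5,6,2,3) (1,6,5,2,3) (2,3,5,1,6) (2,3,6,1,5) (2,5,6,1,3) (2,6,5,1,3) — 10.
weld=shift 5: (1,2,6,3,4) (1,3,6,2,4) (1,4,6,2,3) (2,3,6,1,4) (2,4,6,1,3) — 5.
Summing: 14 + 14 + 14 + 10 + 5 = 57.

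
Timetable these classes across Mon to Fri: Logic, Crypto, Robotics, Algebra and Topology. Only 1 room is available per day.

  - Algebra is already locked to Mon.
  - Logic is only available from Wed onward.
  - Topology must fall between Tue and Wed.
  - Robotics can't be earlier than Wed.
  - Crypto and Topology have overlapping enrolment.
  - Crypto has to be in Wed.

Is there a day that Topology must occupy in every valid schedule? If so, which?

Tue

Topology's window is Tue–Wed.
Crypto is fixed at Wed, and Topology can't share a day with Crypto.
So Topology must be Tue.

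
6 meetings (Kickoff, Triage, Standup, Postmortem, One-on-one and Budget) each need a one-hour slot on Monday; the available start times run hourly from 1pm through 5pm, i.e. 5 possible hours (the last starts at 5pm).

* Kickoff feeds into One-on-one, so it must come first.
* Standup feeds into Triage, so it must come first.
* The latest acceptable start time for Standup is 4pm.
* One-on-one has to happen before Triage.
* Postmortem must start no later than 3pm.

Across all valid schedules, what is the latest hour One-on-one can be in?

Precedence pushes One-on-one to at least 2pm; downstream work caps One-on-one at 4pm.
One-on-one at 4pm is achievable: Budget -> 1pm; Standup -> 1pm; Postmortem -> 1pm; Triage -> 5pm; Kickoff -> 1pm; One-on-one -> 4pm.

4pm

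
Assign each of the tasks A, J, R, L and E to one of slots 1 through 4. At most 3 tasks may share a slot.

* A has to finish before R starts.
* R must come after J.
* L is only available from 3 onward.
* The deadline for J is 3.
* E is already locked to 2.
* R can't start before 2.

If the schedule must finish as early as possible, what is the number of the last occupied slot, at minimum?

3

The precedence chain requires at least 2 distinct slots.
With at most 3 per slot and 5 tasks, at least 2 slots are needed.
L can't be placed before 3, so the schedule must run through at least slot 3.
3 works (last occupied slot: 3): for example A=1; J=1; R=2; E=2; L=3.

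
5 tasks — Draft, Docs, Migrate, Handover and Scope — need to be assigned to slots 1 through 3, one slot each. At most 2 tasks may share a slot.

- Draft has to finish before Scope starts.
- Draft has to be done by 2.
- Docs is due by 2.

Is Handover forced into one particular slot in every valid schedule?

No

Handover can be 1 (e.g. Scope -> 2, Docs -> 2, Handover -> 1, Migrate -> 3, Draft -> 1) or 2 (e.g. Handover -> 2; Docs -> 1; Draft -> 1; Migrate -> 3; Scope -> 2).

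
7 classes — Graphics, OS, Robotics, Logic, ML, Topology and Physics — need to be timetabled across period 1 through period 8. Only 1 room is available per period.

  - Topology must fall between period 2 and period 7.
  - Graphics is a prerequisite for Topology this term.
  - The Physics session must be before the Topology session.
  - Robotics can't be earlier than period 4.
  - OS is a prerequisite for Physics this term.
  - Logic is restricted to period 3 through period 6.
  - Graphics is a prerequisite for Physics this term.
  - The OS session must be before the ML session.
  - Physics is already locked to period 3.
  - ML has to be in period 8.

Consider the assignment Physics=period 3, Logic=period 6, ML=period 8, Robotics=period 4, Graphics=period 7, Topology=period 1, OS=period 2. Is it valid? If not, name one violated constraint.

No. Graphics is a prerequisite for Topology this term is not satisfied.

Graphics is a prerequisite for Physics this term — violated.
Topology must fall between period 2 and period 7 — violated.
The OS session must be before the ML session — holds.
Only 1 room is available per period — holds.
The Physics session must be before the Topology session — violated.
Logic is restricted to period 3 through period 6 — holds.
OS is a prerequisite for Physics this term — holds.
Graphics is a prerequisite for Topology this term — violated.
Robotics can't be earlier than period 4 — holds.
Physics is already locked to period 3 — holds.
ML has to be in period 8 — holds.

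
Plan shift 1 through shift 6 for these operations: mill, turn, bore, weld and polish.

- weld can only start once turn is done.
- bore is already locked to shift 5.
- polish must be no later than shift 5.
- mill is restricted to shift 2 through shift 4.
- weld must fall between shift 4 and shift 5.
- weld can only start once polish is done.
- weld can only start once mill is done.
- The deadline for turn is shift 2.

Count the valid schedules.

36

Splitting on mill: it can be shift 2 (14), shift 3 (14), shift 4 (8). Listing each branch's schedules as (turn, bore, weld, polish) by shift number:
mill=shift 2: (1,5,4,1) (1,5,4,2) (1,5,4,3) (1,5,5,1) (1,5,5,2) (1,5,5,3) (1,5,5,4) (2,5,4,1) (2,5,4,2) (2,5,4,3) (2,5,5,1) (2,5,5,2) (2,5,5,3) (2,5,5,4) — 14.
mill=shift 3: (1,5,4,1) (1,5,4,2) (1,5,4,3) (1,5,5,1) (1,5,5,2) (1,5,5,3) (1,5,5,4) (2,5,4,1) (2,5,4,2) (2,5,4,3) (2,5,5,1) (2,5,5,2) (2,5,5,3) (2,5,5,4) — 14.
mill=shift 4: (1,5,5,1) (1,5,5,2) (1,5,5,3) (1,5,5,4) (2,5,5,1) (2,5,5,2) (2,5,5,3) (2,5,5,4) — 8.
Summing: 14 + 14 + 8 = 36.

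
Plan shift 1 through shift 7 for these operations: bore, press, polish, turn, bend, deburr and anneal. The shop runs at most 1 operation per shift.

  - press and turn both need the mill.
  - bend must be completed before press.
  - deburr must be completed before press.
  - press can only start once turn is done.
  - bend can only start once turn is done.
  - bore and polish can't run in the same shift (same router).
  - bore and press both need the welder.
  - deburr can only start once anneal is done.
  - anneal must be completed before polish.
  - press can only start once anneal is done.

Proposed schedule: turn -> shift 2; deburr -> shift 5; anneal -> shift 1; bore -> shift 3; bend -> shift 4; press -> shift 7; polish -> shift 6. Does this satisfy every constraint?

The shop runs at most 1 operation per shift — holds.
bend can only start once turn is done — holds.
deburr must be completed before press — holds.
press can only start once anneal is done — holds.
bore and press both need the welder — holds.
bend must be completed before press — holds.
anneal must be completed before polish — holds.
bore and polish can't run in the same shift (same router) — holds.
press can only start once turn is done — holds.
press and turn both need the mill — holds.
deburr can only start once anneal is done — holds.

Yes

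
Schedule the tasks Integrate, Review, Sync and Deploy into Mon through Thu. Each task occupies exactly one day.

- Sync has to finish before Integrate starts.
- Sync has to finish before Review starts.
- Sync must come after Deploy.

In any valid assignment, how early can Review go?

Precedence pushes Review to at least Wed.
Review at Wed is achievable: Integrate in Wed; Deploy in Mon; Review in Wed; Sync in Tue.

Wed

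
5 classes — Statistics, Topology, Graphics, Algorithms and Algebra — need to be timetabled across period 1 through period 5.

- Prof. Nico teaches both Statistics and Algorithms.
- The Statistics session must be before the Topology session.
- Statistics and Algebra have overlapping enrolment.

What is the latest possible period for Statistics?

period 4

Downstream work caps Statistics at period 4.
Statistics at period 4 is achievable: Algorithms -> period 1; Algebra -> period 1; Statistics -> period 4; Topology -> period 5; Graphics -> period 1.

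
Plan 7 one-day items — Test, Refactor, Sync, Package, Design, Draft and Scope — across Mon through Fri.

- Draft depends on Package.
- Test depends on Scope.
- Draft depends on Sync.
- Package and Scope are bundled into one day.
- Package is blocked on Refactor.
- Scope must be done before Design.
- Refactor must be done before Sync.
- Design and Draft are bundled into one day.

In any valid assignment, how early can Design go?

Wed

Precedence pushes Design to at least Wed.
Design at Wed is achievable: Design=Wed, Test=Wed, Sync=Tue, Package=Tue, Refactor=Mon, Draft=Wed, Scope=Tue.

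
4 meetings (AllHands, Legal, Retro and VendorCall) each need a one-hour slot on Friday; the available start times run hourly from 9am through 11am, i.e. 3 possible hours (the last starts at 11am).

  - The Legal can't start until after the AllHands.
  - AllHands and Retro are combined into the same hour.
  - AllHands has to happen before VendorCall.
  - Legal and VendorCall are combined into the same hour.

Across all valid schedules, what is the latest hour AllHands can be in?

Downstream work caps AllHands at 10am.
AllHands at 10am is achievable: VendorCall=11am, AllHands=10am, Retro=10am, Legal=11am.

10am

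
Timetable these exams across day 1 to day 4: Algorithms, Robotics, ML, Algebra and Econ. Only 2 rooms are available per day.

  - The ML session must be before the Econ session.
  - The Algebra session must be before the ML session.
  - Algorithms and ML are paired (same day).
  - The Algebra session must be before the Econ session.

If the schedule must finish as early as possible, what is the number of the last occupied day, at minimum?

The precedence chain requires at least 3 distinct days.
With at most 2 per day and 5 exams, at least 3 days are needed.
3 works (last occupied day: day 3): for example Algorithms=day 2, Algebra=day 1, Robotics=day 1, ML=day 2, Econ=day 3.

day 3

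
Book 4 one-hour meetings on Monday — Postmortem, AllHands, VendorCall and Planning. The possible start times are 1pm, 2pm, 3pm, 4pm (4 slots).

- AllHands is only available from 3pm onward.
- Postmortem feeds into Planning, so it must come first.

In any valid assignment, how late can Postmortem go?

Downstream work caps Postmortem at 3pm.
Postmortem at 3pm is achievable: Postmortem=3pm; Planning=4pm; AllHands=3pm; VendorCall=1pm.

3pm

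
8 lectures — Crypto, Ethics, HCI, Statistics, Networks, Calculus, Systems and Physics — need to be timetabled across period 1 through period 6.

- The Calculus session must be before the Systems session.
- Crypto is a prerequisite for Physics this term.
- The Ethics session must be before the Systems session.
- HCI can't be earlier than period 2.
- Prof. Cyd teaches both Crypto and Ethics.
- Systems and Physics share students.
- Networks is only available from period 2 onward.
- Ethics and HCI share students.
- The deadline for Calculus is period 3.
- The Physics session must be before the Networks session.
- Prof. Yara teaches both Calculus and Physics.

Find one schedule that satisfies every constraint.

Ethics=period 3, Networks=period 3, Statistics=period 1, Physics=period 2, Crypto=period 1, Calculus=period 1, HCI=period 2, Systems=period 4

Checking: Ethics(period 3) before Systems(period 4); Calculus(period 1) before Systems(period 4); Physics(period 2) before Networks(period 3); Crypto(period 1) before Physics(period 2); Calculus(period 1) != Physics(period 2); Systems(period 4) != Physics(period 2); Crypto(period 1) != Ethics(period 3); Ethics(period 3) != HCI(period 2); Networks=period 3 in [period 2,period 6]; HCI=period 2 in [period 2,period 6]; Calculus=period 1 in [period 1,period 3].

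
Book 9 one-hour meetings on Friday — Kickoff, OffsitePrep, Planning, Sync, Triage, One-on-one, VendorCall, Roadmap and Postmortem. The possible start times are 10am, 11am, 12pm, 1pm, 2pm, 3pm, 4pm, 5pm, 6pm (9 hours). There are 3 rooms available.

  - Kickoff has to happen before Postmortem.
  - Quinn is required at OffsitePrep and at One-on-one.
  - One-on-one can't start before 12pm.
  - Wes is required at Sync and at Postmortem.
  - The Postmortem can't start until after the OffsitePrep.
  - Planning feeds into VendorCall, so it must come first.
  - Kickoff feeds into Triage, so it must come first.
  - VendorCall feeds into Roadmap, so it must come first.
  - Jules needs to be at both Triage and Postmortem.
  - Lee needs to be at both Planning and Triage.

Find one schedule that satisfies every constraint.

Roadmap -> 12pm; Kickoff -> 10am; VendorCall -> 11am; Planning -> 10am; OffsitePrep -> 10am; One-on-one -> 12pm; Triage -> 12pm; Postmortem -> 11am; Sync -> 1pm

Checking: Planning(10am) before VendorCall(11am); OffsitePrep(10am) before Postmortem(11am); VendorCall(11am) before Roadmap(12pm); Kickoff(10am) before Triage(12pm); Kickoff(10am) before Postmortem(11am); OffsitePrep(10am) != One-on-one(12pm); Triage(12pm) != Postmortem(11am); Sync(1pm) != Postmortem(11am); Planning(10am) != Triage(12pm); One-on-one=12pm in [12pm,6pm]; max 3 per hour (cap 3).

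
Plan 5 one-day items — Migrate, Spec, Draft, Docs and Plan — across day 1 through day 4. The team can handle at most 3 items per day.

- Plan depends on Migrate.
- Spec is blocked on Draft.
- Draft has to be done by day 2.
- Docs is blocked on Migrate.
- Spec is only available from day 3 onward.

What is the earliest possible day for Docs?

Precedence pushes Docs to at least day 2.
Docs at day 2 is achievable: Docs in day 2; Draft in day 1; Migrate in day 1; Spec in day 3; Plan in day 2.

day 2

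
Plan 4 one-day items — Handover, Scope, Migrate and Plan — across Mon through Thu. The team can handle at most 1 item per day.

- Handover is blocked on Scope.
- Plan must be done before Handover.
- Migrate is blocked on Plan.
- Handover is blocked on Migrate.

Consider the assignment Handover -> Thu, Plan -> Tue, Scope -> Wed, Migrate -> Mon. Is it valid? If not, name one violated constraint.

The team can handle at most 1 item per day — holds.
Handover is blocked on Migrate — holds.
Migrate is blocked on Plan — violated.
Handover is blocked on Scope — holds.
Plan must be done before Handover — holds.

No. Migrate is blocked on Plan is not satisfied.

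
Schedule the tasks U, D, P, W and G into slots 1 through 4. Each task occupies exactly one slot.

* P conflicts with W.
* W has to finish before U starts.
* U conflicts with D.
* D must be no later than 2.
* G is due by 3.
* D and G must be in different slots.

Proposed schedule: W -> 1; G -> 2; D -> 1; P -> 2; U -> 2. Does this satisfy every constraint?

Yes

W has to finish before U starts — holds.
P conflicts with W — holds.
D and G must be in different slots — holds.
D must be no later than 2 — holds.
U conflicts with D — holds.
G is due by 3 — holds.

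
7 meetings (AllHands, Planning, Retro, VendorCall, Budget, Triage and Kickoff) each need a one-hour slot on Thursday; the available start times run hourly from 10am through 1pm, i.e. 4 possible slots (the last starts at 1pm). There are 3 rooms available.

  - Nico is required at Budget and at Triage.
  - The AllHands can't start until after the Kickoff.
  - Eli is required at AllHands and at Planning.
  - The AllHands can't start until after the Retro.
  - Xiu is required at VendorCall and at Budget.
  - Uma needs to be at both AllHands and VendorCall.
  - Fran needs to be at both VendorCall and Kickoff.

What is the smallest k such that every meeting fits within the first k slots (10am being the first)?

3 slots

The precedence chain requires at least 2 distinct slots.
With at most 3 per slot and 7 meetings, at least 3 slots are needed.
3 works (last occupied slot: 12pm): for example Triage -> 12pm; Planning -> 10am; AllHands -> 11am; Budget -> 11am; VendorCall -> 12pm; Kickoff -> 10am; Retro -> 10am.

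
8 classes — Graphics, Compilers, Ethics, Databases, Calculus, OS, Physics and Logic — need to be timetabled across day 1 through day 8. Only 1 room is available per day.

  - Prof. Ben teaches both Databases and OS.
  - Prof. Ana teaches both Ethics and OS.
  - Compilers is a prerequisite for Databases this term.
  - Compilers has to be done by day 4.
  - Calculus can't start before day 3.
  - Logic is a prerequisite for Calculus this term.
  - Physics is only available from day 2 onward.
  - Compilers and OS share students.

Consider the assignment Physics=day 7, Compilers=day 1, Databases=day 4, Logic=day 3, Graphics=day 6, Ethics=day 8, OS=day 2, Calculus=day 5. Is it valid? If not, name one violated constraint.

Yes

Logic is a prerequisite for Calculus this term — holds.
Physics is only available from day 2 onward — holds.
Compilers and OS share students — holds.
Compilers is a prerequisite for Databases this term — holds.
Compilers has to be done by day 4 — holds.
Prof. Ana teaches both Ethics and OS — holds.
Calculus can't start before day 3 — holds.
Prof. Ben teaches both Databases and OS — holds.
Only 1 room is available per day — holds.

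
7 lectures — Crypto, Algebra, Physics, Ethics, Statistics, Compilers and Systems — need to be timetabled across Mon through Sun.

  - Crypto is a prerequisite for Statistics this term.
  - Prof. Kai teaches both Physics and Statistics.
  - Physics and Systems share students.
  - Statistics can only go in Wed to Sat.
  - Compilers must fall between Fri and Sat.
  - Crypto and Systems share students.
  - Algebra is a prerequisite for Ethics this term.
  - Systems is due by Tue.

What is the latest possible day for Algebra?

Downstream work caps Algebra at Sat.
Algebra at Sat is achievable: Physics -> Tue, Algebra -> Sat, Statistics -> Wed, Compilers -> Fri, Ethics -> Sun, Systems -> Mon, Crypto -> Tue.

Sat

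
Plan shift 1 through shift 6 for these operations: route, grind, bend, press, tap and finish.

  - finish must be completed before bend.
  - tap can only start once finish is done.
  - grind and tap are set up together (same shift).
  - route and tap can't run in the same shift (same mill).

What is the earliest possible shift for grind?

Grind must be in the same shift as tap, which can't be before shift 2, so grind is at least shift 2.
grind at shift 2 is achievable: route=shift 1; finish=shift 1; bend=shift 2; grind=shift 2; tap=shift 2; press=shift 1.

shift 2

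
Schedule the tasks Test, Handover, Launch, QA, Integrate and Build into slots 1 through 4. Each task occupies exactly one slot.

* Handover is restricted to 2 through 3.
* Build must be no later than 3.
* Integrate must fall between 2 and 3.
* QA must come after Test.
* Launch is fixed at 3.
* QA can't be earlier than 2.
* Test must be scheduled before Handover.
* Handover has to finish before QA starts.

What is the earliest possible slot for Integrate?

2

Integrate is available from 2; Integrate's own window allows nothing later than 3.
Integrate at 2 is achievable: Integrate in 2, QA in 3, Test in 1, Launch in 3, Handover in 2, Build in 1.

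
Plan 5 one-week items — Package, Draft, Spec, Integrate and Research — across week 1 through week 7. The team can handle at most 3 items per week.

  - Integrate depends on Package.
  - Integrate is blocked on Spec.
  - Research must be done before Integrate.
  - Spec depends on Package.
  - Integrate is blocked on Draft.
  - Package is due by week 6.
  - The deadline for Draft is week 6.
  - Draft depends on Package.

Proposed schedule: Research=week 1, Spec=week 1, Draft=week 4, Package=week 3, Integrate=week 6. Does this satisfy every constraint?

Invalid. Spec depends on Package.

Integrate is blocked on Spec — holds.
Draft depends on Package — holds.
Package is due by week 6 — holds.
Research must be done before Integrate — holds.
Spec depends on Package — violated.
The team can handle at most 3 items per week — holds.
The deadline for Draft is week 6 — holds.
Integrate depends on Package — holds.
Integrate is blocked on Draft — holds.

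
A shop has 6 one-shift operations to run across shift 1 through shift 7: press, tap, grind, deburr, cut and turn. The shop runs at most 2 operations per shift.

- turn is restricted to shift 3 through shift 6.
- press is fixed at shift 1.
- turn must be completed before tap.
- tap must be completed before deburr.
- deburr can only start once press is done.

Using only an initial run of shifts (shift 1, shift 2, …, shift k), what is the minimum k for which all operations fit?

The precedence chain requires at least 3 distinct shifts.
With at most 2 per shift and 6 operations, at least 3 shifts are needed.
Propagating the time windows through the other constraints, deburr can't land before shift 5, so the schedule must run through at least shift 5.
5 works (last occupied shift: shift 5): for example turn in shift 3; press in shift 1; deburr in shift 5; cut in shift 2; tap in shift 4; grind in shift 1.

5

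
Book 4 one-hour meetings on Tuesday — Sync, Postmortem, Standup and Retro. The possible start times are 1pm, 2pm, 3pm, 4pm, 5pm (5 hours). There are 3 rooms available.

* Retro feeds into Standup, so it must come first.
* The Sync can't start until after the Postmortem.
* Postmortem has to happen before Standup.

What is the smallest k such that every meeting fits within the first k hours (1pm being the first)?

The precedence chain requires at least 2 distinct hours.
With at most 3 per hour and 4 meetings, at least 2 hours are needed.
2 works (last occupied hour: 2pm): for example Sync in 2pm; Retro in 1pm; Postmortem in 1pm; Standup in 2pm.

2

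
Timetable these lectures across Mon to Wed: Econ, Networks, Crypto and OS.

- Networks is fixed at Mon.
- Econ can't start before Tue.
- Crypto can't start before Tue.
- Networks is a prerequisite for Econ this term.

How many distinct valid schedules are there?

Splitting on Econ: it can be Tue (6), Wed (6). Listing each branch's schedules as (Networks, Crypto, OS):
Econ=Tue: (Mon,Tue,Mon) (Mon,Tue,Tue) (Mon,Tue,Wed) (Mon,Wed,Mon) (Mon,Wed,Tue) (Mon,Wed,Wed) — 6.
Econ=Wed: (Mon,Tue,Mon) (Mon,Tue,Tue) (Mon,Tue,Wed) (Mon,Wed,Mon) (Mon,Wed,Tue) (Mon,Wed,Wed) — 6.
Summing: 6 + 6 = 12.

12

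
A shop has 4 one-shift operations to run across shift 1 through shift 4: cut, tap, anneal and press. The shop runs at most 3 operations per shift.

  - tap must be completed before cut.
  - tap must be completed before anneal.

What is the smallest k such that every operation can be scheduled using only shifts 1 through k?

The precedence chain requires at least 2 distinct shifts.
With at most 3 per shift and 4 operations, at least 2 shifts are needed.
2 works (last occupied shift: shift 2): for example anneal -> shift 2, tap -> shift 1, press -> shift 1, cut -> shift 2.

2 shifts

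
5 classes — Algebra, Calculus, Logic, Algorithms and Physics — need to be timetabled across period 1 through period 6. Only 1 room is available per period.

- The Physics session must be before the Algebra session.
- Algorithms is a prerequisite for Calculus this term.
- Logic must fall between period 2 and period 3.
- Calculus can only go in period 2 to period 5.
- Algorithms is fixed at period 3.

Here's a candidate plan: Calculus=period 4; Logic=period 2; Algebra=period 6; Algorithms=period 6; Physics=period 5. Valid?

No. Algorithms is fixed at period 3 is not satisfied.

Only 1 room is available per period — violated.
Algorithms is fixed at period 3 — violated.
Calculus can only go in period 2 to period 5 — holds.
Algorithms is a prerequisite for Calculus this term — violated.
Logic must fall between period 2 and period 3 — holds.
The Physics session must be before the Algebra session — holds.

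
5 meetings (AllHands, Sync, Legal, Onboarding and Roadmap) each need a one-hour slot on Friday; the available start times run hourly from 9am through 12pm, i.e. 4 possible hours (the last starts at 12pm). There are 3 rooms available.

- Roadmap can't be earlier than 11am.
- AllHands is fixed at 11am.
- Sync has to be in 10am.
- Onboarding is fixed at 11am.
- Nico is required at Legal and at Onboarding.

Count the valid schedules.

Splitting on Legal: it can be 9am (2), 10am (2), 12pm (2). Listing each branch's schedules as (AllHands, Sync, Onboarding, Roadmap):
Legal=9am: (11am,10am,11am,11am) (11am,10am,11am,12pm) — 2.
Legal=10am: (11am,10am,11am,11am) (11am,10am,11am,12pm) — 2.
Legal=12pm: (11am,10am,11am,11am) (11am,10am,11am,12pm) — 2.
Summing: 2 + 2 + 2 = 6.

6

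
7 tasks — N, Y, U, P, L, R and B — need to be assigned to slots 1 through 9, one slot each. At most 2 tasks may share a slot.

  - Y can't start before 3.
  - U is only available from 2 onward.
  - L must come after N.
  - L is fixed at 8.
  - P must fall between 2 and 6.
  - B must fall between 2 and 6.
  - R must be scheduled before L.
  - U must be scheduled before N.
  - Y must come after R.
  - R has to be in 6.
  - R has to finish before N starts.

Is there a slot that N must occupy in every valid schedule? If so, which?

R is fixed at 6 and must come before N, so N is at least 7.
L is fixed at 8 and must come after N, so N is at most 7.
So N must be 7.

7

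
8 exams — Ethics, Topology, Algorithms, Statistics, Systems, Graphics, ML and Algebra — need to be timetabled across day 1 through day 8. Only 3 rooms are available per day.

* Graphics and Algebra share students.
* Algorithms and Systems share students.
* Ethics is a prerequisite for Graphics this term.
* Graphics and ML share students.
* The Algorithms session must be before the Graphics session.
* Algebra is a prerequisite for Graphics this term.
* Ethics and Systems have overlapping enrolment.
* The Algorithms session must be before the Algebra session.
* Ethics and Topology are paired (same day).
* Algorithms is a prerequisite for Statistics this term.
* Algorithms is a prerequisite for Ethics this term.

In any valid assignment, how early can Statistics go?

Precedence pushes Statistics to at least day 2.
Statistics at day 2 is achievable: Ethics=day 2, ML=day 1, Algebra=day 3, Graphics=day 4, Statistics=day 2, Systems=day 3, Algorithms=day 1, Topology=day 2.

day 2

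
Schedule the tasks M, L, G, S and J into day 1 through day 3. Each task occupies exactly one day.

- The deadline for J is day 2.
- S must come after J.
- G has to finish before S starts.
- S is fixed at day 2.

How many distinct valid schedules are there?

9

Splitting on M: it can be day 1 (3), day 2 (3), day 3 (3). Listing each branch's schedules as (L, G, S, J) by day number:
M=day 1: (1,1,2,1) (2,1,2,1) (3,1,2,1) — 3.
M=day 2: (1,1,2,1) (2,1,2,1) (3,1,2,1) — 3.
M=day 3: (1,1,2,1) (2,1,2,1) (3,1,2,1) — 3.
Summing: 3 + 3 + 3 = 9.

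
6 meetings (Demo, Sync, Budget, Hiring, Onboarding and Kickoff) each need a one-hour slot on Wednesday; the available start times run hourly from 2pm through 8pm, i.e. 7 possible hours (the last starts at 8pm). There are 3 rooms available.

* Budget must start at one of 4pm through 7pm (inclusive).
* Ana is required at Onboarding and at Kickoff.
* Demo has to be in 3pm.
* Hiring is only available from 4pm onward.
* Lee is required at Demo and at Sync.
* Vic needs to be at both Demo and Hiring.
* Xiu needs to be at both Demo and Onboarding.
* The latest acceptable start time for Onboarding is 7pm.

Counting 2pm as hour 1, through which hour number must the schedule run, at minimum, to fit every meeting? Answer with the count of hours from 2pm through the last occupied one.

With at most 3 per hour and 6 meetings, at least 2 hours are needed.
Budget can't be placed before 4pm — that is hour 3 counting from 2pm — so the schedule must run through at least 3 hours.
3 works (last occupied hour: 4pm): for example Budget=4pm, Kickoff=3pm, Hiring=4pm, Onboarding=2pm, Sync=2pm, Demo=3pm.

3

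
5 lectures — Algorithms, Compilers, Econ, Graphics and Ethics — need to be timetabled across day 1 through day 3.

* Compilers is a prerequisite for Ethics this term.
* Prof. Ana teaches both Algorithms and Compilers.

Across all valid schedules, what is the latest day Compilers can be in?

day 2

Downstream work caps Compilers at day 2.
Compilers at day 2 is achievable: Graphics in day 1; Compilers in day 2; Algorithms in day 1; Econ in day 1; Ethics in day 3.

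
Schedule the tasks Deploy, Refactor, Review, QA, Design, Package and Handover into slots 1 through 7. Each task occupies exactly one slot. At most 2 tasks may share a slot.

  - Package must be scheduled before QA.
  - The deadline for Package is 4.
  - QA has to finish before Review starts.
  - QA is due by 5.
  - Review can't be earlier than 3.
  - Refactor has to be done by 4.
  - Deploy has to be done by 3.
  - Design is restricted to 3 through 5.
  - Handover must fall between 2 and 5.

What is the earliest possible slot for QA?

2

Precedence pushes QA to at least 2; QA's own window allows nothing later than 5.
QA at 2 is achievable: Design -> 3, Review -> 4, QA -> 2, Deploy -> 1, Refactor -> 2, Handover -> 3, Package -> 1.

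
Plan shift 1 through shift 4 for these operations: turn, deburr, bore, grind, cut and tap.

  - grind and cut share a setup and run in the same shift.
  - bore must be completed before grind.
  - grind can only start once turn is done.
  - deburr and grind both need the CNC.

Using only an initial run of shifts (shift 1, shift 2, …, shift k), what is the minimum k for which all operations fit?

2 shifts

The precedence chain requires at least 2 distinct shifts.
2 works (last occupied shift: shift 2): for example deburr in shift 1, grind in shift 2, turn in shift 1, cut in shift 2, tap in shift 1, bore in shift 1.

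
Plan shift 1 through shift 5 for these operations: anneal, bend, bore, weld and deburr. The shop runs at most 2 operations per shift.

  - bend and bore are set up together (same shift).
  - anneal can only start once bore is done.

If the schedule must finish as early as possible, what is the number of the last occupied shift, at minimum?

The precedence chain requires at least 2 distinct shifts.
With at most 2 per shift and 5 operations, at least 3 shifts are needed.
3 works (last occupied shift: shift 3): for example weld in shift 2, deburr in shift 3, anneal in shift 2, bend in shift 1, bore in shift 1.

3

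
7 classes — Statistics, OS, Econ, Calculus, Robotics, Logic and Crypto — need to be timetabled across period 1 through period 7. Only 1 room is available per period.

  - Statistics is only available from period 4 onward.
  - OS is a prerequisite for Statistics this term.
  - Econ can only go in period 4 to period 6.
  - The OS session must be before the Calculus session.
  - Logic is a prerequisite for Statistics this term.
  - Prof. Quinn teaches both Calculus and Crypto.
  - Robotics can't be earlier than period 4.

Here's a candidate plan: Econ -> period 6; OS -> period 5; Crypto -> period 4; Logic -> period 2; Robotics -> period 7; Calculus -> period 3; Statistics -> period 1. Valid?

No — it violates: OS is a prerequisite for Statistics this term

Econ can only go in period 4 to period 6 — holds.
Logic is a prerequisite for Statistics this term — violated.
Prof. Quinn teaches both Calculus and Crypto — holds.
Only 1 room is available per period — holds.
Statistics is only available from period 4 onward — violated.
Robotics can't be earlier than period 4 — holds.
OS is a prerequisite for Statistics this term — violated.
The OS session must be before the Calculus session — violated.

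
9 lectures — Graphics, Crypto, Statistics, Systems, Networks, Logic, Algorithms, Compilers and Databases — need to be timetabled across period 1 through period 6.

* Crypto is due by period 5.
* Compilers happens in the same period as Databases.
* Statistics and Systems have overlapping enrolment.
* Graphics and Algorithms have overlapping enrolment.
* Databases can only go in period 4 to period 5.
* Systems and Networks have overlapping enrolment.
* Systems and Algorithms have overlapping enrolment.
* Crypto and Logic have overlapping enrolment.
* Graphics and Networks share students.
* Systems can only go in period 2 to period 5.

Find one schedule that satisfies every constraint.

Statistics in period 1, Networks in period 3, Databases in period 4, Compilers in period 4, Logic in period 2, Graphics in period 1, Algorithms in period 3, Systems in period 2, Crypto in period 1

Checking: Statistics(period 1) != Systems(period 2); Crypto(period 1) != Logic(period 2); Systems(period 2) != Algorithms(period 3); Graphics(period 1) != Algorithms(period 3); Systems(period 2) != Networks(period 3); Graphics(period 1) != Networks(period 3); Compilers = Databases = period 4; Systems=period 2 in [period 2,period 5]; Databases=period 4 in [period 4,period 5]; Crypto=period 1 in [period 1,period 5].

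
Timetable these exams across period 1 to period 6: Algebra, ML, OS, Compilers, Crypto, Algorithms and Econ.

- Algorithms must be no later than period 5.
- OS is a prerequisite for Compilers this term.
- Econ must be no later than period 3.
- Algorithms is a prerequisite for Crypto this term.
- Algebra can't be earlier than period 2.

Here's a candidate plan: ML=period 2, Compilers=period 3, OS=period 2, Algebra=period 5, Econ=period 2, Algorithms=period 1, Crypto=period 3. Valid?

Valid

Econ must be no later than period 3 — holds.
Algebra can't be earlier than period 2 — holds.
OS is a prerequisite for Compilers this term — holds.
Algorithms must be no later than period 5 — holds.
Algorithms is a prerequisite for Crypto this term — holds.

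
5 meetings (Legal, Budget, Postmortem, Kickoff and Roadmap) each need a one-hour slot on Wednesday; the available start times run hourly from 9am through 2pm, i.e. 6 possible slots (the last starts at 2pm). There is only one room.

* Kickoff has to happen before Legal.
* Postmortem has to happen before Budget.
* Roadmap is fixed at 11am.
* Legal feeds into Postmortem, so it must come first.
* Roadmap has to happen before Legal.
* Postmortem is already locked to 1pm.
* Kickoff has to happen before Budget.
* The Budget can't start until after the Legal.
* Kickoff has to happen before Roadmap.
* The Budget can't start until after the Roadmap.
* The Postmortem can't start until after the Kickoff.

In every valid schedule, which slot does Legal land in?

12pm

Roadmap is fixed at 11am and must come before Legal, so Legal is at least 12pm.
Postmortem is fixed at 1pm and must come after Legal, so Legal is at most 12pm.
So Legal must be 12pm.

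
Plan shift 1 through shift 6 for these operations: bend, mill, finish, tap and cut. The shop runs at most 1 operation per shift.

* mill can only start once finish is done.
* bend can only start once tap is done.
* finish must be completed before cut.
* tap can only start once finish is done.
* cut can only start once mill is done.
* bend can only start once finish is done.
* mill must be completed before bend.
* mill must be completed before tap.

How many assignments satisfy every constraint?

18

Splitting on bend: it can be shift 4 (2), shift 5 (6), shift 6 (10). Listing each branch's schedules as (mill, finish, tap, cut) by shift number:
bend=shift 4: (2,1,3,5) (2,1,3,6) — 2.
bend=shift 5: (2,1,3,4) (2,1,3,6) (2,1,4,3) (2,1,4,6) (3,1,4,6) (3,2,4,6) — 6.
bend=shift 6: (2,1,3,4) (2,1,3,5) (2,1,4,3) (2,1,4,5) (2,1,5,3) (2,1,5,4) (3,1,4,5) (3,1,5,4) (3,2,4,5) (3,2,5,4) — 10.
Summing: 2 + 6 + 10 = 18.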